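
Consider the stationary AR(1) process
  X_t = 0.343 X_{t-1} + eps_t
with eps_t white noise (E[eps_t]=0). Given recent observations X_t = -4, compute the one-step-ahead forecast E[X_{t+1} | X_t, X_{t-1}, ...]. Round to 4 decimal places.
E[X_{t+1} \mid \mathcal F_t] = -1.3720

For an AR(p) model X_t = c + sum_i phi_i X_{t-i} + eps_t, the
one-step-ahead conditional mean is
  E[X_{t+1} | X_t, ...] = c + sum_i phi_i X_{t+1-i}.
Substitute known values:
  E[X_{t+1} | ...] = (0.343) * (-4)
                   = -1.3720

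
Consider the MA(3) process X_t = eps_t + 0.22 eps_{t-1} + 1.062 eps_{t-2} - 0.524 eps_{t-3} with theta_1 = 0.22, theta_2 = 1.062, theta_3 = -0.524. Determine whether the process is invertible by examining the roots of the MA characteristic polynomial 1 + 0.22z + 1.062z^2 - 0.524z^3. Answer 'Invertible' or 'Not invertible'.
\text{Not invertible}

The MA(q) characteristic polynomial is P(z) = 1 + 0.22z + 1.062z^2 - 0.524z^3.
Invertibility requires all roots to lie outside the unit circle, i.e. |z| > 1 for every root.
Degree 3: look for a simple real root z0 first, then factor out (1 - z/z0) and solve the remaining quadratic.
Testing z0 = 2.5: P(2.5) = 1 + (0.22)(2.5) + (1.062)(2.5)^2 + (-0.524)(2.5)^3
  = 1 + (0.55) + (6.6375) + (-8.1875) = 0.  So z_0 = 2.5 is a root, |z_0| = 2.5.
Divide out the factor (1 - 0.4 z) = (1 - z/z0) (since 1/z0 = 0.4):
  P(z) = (1 - 0.4 z)(1 + (0.62) z + (1.31) z^2)
  [check: z-coef 0.62 - (0.4) = 0.22; z^2-coef 1.31 - (0.4)(0.62) = 1.062; z^3-coef -(0.4)(1.31) = -0.524.]
Remaining roots from the quadratic factor 1 + (0.62) z + (1.31) z^2:
  Set 1 + (0.62) z + (1.31) z^2 = 0, i.e. a z^2 + b z + c = 0 with a = 1.31, b = 0.62, c = 1.
  Discriminant D = b^2 - 4ac = (0.62)^2 - 4*(1.31)*1 = 0.3844 - (5.24) = -4.8556.
  D < 0, so the roots are the complex-conjugate pair z = (-b +/- i sqrt(-D)) / (2a) = -0.2366 +/- 0.841i.
  For a conjugate pair |z|^2 = z * conj(z) = (product of roots) = c/a = 1/(1.31) = 0.763359, so |z| = sqrt(0.763359) = 0.8737 for both roots.
Moduli of all roots: 2.5000, 0.8737, 0.8737.
All moduli strictly greater than 1? No.
Verdict: Not invertible.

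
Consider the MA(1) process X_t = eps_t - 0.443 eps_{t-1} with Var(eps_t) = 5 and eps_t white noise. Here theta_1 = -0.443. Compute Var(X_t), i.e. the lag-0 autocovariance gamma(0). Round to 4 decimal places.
\gamma(0) = 5.9812

For an MA(q) process X_t = eps_t + sum_i theta_i eps_{t-i} with
Var(eps_t) = sigma^2, the variance is
  gamma(0) = sigma^2 * (1 + sum_i theta_i^2).
  sum_i theta_i^2 = (-0.443)^2 = 0.196249.
  gamma(0) = 5 * (1 + 0.196249) = 5 * 1.196249 = 5.981245, which rounds to 5.9812.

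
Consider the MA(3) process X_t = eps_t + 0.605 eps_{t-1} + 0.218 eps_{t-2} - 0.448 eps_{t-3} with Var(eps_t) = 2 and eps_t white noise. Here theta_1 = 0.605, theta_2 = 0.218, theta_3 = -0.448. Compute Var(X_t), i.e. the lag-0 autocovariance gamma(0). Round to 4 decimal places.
\gamma(0) = 3.2285

For an MA(q) process X_t = eps_t + sum_i theta_i eps_{t-i} with
Var(eps_t) = sigma^2, the variance is
  gamma(0) = sigma^2 * (1 + sum_i theta_i^2).
  sum_i theta_i^2 = (0.605)^2 + (0.218)^2 + (-0.448)^2 = 0.366025 + 0.047524 + 0.200704 = 0.614253.
  gamma(0) = 2 * (1 + 0.614253) = 2 * 1.614253 = 3.228506, which rounds to 3.2285.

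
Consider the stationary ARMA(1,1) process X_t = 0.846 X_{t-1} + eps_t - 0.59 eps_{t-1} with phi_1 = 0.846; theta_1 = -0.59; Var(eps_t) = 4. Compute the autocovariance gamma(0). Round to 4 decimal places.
\gamma(0) = 4.9221

Multiply the model equation by X_{t-k} and take expectations. With theta_0 = psi_0 = 1 and psi_j the MA(infinity) weights, this gives
  gamma(k) - sum_i phi_i gamma(k-i) = c_k,
  c_k = sigma^2 * sum_{j=k..q} theta_j psi_{j-k}   (c_k = 0 for k > q),
using gamma(-m) = gamma(m).
psi-weights needed (psi_j = theta_j + sum_i phi_i psi_{j-i}):
  psi_1 = theta_1 + phi_1 = -0.59 + (0.846) = 0.256
Right-hand sides:
  c_0 = sigma^2 (1 + theta_1 psi_1) = 4 * (1 + (-0.59)(0.256)) = 4 * 0.84896 = 3.39584
  c_1 = sigma^2 theta_1 = 4 * (-0.59) = -2.36
  c_2 = 0
Equations for k = 0 and k = 1 (AR order 1):
  gamma(0) = phi_1 gamma(1) + c_0
  gamma(1) = phi_1 gamma(0) + c_1
Substituting the second into the first: gamma(0) (1 - phi_1^2) = c_0 + phi_1 c_1, so
  gamma(0) = (c_0 + phi_1 c_1) / (1 - phi_1^2) = (3.39584 + (0.846)(-2.36)) / (1 - (0.846)^2) = 1.39928 / 0.284284 = 4.92212.
Therefore gamma(0) = 4.9221 (to 4 decimal places).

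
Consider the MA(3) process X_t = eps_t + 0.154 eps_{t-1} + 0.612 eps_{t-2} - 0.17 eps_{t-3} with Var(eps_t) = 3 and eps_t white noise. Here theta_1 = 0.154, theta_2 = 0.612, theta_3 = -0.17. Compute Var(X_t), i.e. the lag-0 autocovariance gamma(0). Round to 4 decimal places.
\gamma(0) = 4.2815

For an MA(q) process X_t = eps_t + sum_i theta_i eps_{t-i} with
Var(eps_t) = sigma^2, the variance is
  gamma(0) = sigma^2 * (1 + sum_i theta_i^2).
  sum_i theta_i^2 = (0.154)^2 + (0.612)^2 + (-0.17)^2 = 0.023716 + 0.374544 + 0.0289 = 0.42716.
  gamma(0) = 3 * (1 + 0.42716) = 3 * 1.42716 = 4.28148, which rounds to 4.2815.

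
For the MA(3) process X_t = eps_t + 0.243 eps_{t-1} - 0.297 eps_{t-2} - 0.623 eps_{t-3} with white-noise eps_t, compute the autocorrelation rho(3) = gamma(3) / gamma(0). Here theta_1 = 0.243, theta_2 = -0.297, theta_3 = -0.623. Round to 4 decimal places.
\rho(3) = -0.4058

For an MA(q) process with theta_0 = 1, the autocovariance is
  gamma(k) = sigma^2 * sum_{i=0..q-k} theta_i * theta_{i+k},
and rho(k) = gamma(k) / gamma(0). Sigma^2 cancels.
  numerator   = (1)*(-0.623) = -0.623.
  denominator = (1)^2 + (0.243)^2 + (-0.297)^2 + (-0.623)^2 = 1.535387.
  rho(3) = -0.623 / 1.535387 = -0.4058.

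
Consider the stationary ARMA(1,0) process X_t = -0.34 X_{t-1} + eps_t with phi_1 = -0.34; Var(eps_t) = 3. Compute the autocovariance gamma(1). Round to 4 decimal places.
\gamma(1) = -1.1533

Multiply the model equation by X_{t-k} and take expectations. With theta_0 = psi_0 = 1 and psi_j the MA(infinity) weights, this gives
  gamma(k) - sum_i phi_i gamma(k-i) = c_k,
  c_k = sigma^2 * sum_{j=k..q} theta_j psi_{j-k}   (c_k = 0 for k > q),
using gamma(-m) = gamma(m).
Pure AR (q = 0): c_0 = sigma^2 = 3, c_k = 0 for k >= 1.
Equations for k = 0 and k = 1 (AR order 1):
  gamma(0) = phi_1 gamma(1) + c_0
  gamma(1) = phi_1 gamma(0) + c_1
Substituting the second into the first: gamma(0) (1 - phi_1^2) = c_0 + phi_1 c_1, so
  gamma(0) = c_0 / (1 - phi_1^2) = 3 / (1 - (-0.34)^2) = 3 / 0.8844 = 3.39213.
  gamma(1) = phi_1 gamma(0) = (-0.34)(3.39213) = -1.153324.
Therefore gamma(1) = -1.1533 (to 4 decimal places).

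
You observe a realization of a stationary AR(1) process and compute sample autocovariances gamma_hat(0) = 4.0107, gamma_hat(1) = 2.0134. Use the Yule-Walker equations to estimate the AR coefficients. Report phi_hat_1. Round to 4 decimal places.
\hat\phi_{1} = 0.5020

The Yule-Walker equations for an AR(p) process read, in matrix form,
  Gamma_p phi = r_p,   with   (Gamma_p)_{ij} = gamma(|i - j|),
                       (r_p)_i = gamma(i),   i,j = 1..p.
Substitute the sample gammas (Toeplitz matrix and right-hand side of size 1):
  Gamma_p = [[4.0107]]
  r_p     = [2.0134]
With p = 1 this is the single equation gamma(0) phi_1 = gamma(1):
  phi_hat_1 = gamma(1) / gamma(0) = 2.0134 / 4.0107 = 0.5020.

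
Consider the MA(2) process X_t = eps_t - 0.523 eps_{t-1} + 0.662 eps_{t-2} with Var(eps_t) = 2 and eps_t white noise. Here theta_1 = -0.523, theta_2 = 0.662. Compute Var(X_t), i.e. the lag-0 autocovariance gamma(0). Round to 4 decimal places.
\gamma(0) = 3.4235

For an MA(q) process X_t = eps_t + sum_i theta_i eps_{t-i} with
Var(eps_t) = sigma^2, the variance is
  gamma(0) = sigma^2 * (1 + sum_i theta_i^2).
  sum_i theta_i^2 = (-0.523)^2 + (0.662)^2 = 0.273529 + 0.438244 = 0.711773.
  gamma(0) = 2 * (1 + 0.711773) = 2 * 1.711773 = 3.423546, which rounds to 3.4235.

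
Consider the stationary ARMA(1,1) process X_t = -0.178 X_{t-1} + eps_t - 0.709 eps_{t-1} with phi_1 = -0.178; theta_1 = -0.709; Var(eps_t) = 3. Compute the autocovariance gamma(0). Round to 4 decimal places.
\gamma(0) = 5.4375

Multiply the model equation by X_{t-k} and take expectations. With theta_0 = psi_0 = 1 and psi_j the MA(infinity) weights, this gives
  gamma(k) - sum_i phi_i gamma(k-i) = c_k,
  c_k = sigma^2 * sum_{j=k..q} theta_j psi_{j-k}   (c_k = 0 for k > q),
using gamma(-m) = gamma(m).
psi-weights needed (psi_j = theta_j + sum_i phi_i psi_{j-i}):
  psi_1 = theta_1 + phi_1 = -0.709 + (-0.178) = -0.887
Right-hand sides:
  c_0 = sigma^2 (1 + theta_1 psi_1) = 3 * (1 + (-0.709)(-0.887)) = 3 * 1.628883 = 4.886649
  c_1 = sigma^2 theta_1 = 3 * (-0.709) = -2.127
  c_2 = 0
Equations for k = 0 and k = 1 (AR order 1):
  gamma(0) = phi_1 gamma(1) + c_0
  gamma(1) = phi_1 gamma(0) + c_1
Substituting the second into the first: gamma(0) (1 - phi_1^2) = c_0 + phi_1 c_1, so
  gamma(0) = (c_0 + phi_1 c_1) / (1 - phi_1^2) = (4.886649 + (-0.178)(-2.127)) / (1 - (-0.178)^2) = 5.265255 / 0.968316 = 5.437538.
Therefore gamma(0) = 5.4375 (to 4 decimal places).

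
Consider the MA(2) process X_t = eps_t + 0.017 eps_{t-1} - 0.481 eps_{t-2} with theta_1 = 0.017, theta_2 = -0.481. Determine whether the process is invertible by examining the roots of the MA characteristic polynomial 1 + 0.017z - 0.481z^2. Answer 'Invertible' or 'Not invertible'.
\text{Invertible}

The MA(q) characteristic polynomial is P(z) = 1 + 0.017z - 0.481z^2.
Invertibility requires all roots to lie outside the unit circle, i.e. |z| > 1 for every root.
Set 1 + (0.017) z + (-0.481) z^2 = 0, i.e. a z^2 + b z + c = 0 with a = -0.481, b = 0.017, c = 1.
Discriminant D = b^2 - 4ac = (0.017)^2 - 4*(-0.481)*1 = 0.000289 - (-1.924) = 1.924289.
D >= 0, so the roots are real: z = (-b +/- sqrt(D)) / (2a) = (-0.017 +/- 1.387187) / (-0.962).
  z_1 = (-0.017 + 1.387187) / (-0.962) = -1.4243,   |z_1| = 1.4243.
  z_2 = (-0.017 - 1.387187) / (-0.962) = 1.4597,   |z_2| = 1.4597.
Moduli of all roots: 1.4243, 1.4597.
All moduli strictly greater than 1? Yes.
Verdict: Invertible.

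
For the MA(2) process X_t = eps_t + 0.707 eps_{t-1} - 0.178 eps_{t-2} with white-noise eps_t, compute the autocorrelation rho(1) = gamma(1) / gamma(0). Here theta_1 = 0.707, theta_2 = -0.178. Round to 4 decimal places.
\rho(1) = 0.3795

For an MA(q) process with theta_0 = 1, the autocovariance is
  gamma(k) = sigma^2 * sum_{i=0..q-k} theta_i * theta_{i+k},
and rho(k) = gamma(k) / gamma(0). Sigma^2 cancels.
  numerator   = (1)*(0.707) + (0.707)*(-0.178) = 0.581154.
  denominator = (1)^2 + (0.707)^2 + (-0.178)^2 = 1.531533.
  rho(1) = 0.581154 / 1.531533 = 0.3795.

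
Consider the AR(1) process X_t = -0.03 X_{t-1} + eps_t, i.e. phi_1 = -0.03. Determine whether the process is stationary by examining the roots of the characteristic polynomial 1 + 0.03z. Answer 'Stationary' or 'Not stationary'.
\text{Stationary}

The AR(p) characteristic polynomial is P(z) = 1 + 0.03z.
Stationarity requires all roots to lie outside the unit circle, i.e. |z| > 1 for every root.
This is linear in z: 1 + (0.03) z = 0  =>  z = -1/(0.03) = -33.333333,  |z| = 33.333333.
Moduli of all roots: 33.3333.
All moduli strictly greater than 1? Yes.
Verdict: Stationary.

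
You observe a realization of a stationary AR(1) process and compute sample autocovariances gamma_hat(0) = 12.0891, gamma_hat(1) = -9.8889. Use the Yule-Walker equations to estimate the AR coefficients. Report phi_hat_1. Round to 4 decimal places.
\hat\phi_{1} = -0.8180

The Yule-Walker equations for an AR(p) process read, in matrix form,
  Gamma_p phi = r_p,   with   (Gamma_p)_{ij} = gamma(|i - j|),
                       (r_p)_i = gamma(i),   i,j = 1..p.
Substitute the sample gammas (Toeplitz matrix and right-hand side of size 1):
  Gamma_p = [[12.0891]]
  r_p     = [-9.8889]
With p = 1 this is the single equation gamma(0) phi_1 = gamma(1):
  phi_hat_1 = gamma(1) / gamma(0) = -9.8889 / 12.0891 = -0.8180.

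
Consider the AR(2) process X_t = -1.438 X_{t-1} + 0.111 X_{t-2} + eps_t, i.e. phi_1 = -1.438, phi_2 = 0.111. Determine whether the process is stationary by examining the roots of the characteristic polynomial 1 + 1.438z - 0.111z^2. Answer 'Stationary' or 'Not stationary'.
\text{Not stationary}

The AR(p) characteristic polynomial is P(z) = 1 + 1.438z - 0.111z^2.
Stationarity requires all roots to lie outside the unit circle, i.e. |z| > 1 for every root.
Set 1 + (1.438) z + (-0.111) z^2 = 0, i.e. a z^2 + b z + c = 0 with a = -0.111, b = 1.438, c = 1.
Discriminant D = b^2 - 4ac = (1.438)^2 - 4*(-0.111)*1 = 2.067844 - (-0.444) = 2.511844.
D >= 0, so the roots are real: z = (-b +/- sqrt(D)) / (2a) = (-1.438 +/- 1.58488) / (-0.222).
  z_1 = (-1.438 + 1.58488) / (-0.222) = -0.6616,   |z_1| = 0.6616.
  z_2 = (-1.438 - 1.58488) / (-0.222) = 13.6166,   |z_2| = 13.6166.
Moduli of all roots: 0.6616, 13.6166.
All moduli strictly greater than 1? No.
Verdict: Not stationary.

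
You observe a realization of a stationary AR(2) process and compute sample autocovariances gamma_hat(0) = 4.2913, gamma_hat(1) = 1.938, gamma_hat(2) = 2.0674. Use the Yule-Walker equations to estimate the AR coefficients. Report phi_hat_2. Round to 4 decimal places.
\hat\phi_{2} = 0.3490

The Yule-Walker equations for an AR(p) process read, in matrix form,
  Gamma_p phi = r_p,   with   (Gamma_p)_{ij} = gamma(|i - j|),
                       (r_p)_i = gamma(i),   i,j = 1..p.
Substitute the sample gammas (Toeplitz matrix and right-hand side of size 2):
  Gamma_p = [[4.2913, 1.938], [1.938, 4.2913]]
  r_p     = [1.938, 2.0674]
Written out:
  4.2913 phi_1 + 1.938 phi_2 = 1.938
  1.938 phi_1 + 4.2913 phi_2 = 2.0674
Solve by Cramer's rule:
  det = gamma(0)^2 - gamma(1)^2 = (4.2913)^2 - (1.938)^2 = 18.41525569 - 3.755844 = 14.65941169
  phi_hat_1 = [gamma(1) gamma(0) - gamma(1) gamma(2)] / det = [(1.938)(4.2913) - (1.938)(2.0674)] / 14.65941169 = 4.3099182 / 14.65941169 = 0.294
  phi_hat_2 = [gamma(0) gamma(2) - gamma(1)^2] / det = [(4.2913)(2.0674) - (1.938)^2] / 14.65941169 = 5.11598962 / 14.65941169 = 0.349
So phi_hat = [0.2940, 0.3490].
Therefore phi_hat_2 = 0.3490.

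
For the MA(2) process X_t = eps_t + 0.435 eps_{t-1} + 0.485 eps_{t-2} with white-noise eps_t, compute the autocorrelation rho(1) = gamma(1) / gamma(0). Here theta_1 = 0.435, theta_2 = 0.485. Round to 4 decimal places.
\rho(1) = 0.4535

For an MA(q) process with theta_0 = 1, the autocovariance is
  gamma(k) = sigma^2 * sum_{i=0..q-k} theta_i * theta_{i+k},
and rho(k) = gamma(k) / gamma(0). Sigma^2 cancels.
  numerator   = (1)*(0.435) + (0.435)*(0.485) = 0.645975.
  denominator = (1)^2 + (0.435)^2 + (0.485)^2 = 1.42445.
  rho(1) = 0.645975 / 1.42445 = 0.4535.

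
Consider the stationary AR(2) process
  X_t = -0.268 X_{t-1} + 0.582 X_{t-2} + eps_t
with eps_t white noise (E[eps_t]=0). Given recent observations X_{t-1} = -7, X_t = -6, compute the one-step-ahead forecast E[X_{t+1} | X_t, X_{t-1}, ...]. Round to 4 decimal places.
E[X_{t+1} \mid \mathcal F_t] = -2.4660

For an AR(p) model X_t = c + sum_i phi_i X_{t-i} + eps_t, the
one-step-ahead conditional mean is
  E[X_{t+1} | X_t, ...] = c + sum_i phi_i X_{t+1-i}.
Substitute known values:
  E[X_{t+1} | ...] = (-0.268) * (-6) + (0.582) * (-7)
                   = -2.4660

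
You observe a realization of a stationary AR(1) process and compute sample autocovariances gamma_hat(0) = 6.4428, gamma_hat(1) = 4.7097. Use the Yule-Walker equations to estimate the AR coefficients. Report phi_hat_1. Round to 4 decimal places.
\hat\phi_{1} = 0.7310

The Yule-Walker equations for an AR(p) process read, in matrix form,
  Gamma_p phi = r_p,   with   (Gamma_p)_{ij} = gamma(|i - j|),
                       (r_p)_i = gamma(i),   i,j = 1..p.
Substitute the sample gammas (Toeplitz matrix and right-hand side of size 1):
  Gamma_p = [[6.4428]]
  r_p     = [4.7097]
With p = 1 this is the single equation gamma(0) phi_1 = gamma(1):
  phi_hat_1 = gamma(1) / gamma(0) = 4.7097 / 6.4428 = 0.7310.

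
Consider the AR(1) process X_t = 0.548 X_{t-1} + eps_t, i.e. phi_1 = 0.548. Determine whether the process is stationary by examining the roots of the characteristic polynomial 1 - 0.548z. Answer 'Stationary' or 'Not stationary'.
\text{Stationary}

The AR(p) characteristic polynomial is P(z) = 1 - 0.548z.
Stationarity requires all roots to lie outside the unit circle, i.e. |z| > 1 for every root.
This is linear in z: 1 + (-0.548) z = 0  =>  z = -1/(-0.548) = 1.824818,  |z| = 1.824818.
Moduli of all roots: 1.8248.
All moduli strictly greater than 1? Yes.
Verdict: Stationary.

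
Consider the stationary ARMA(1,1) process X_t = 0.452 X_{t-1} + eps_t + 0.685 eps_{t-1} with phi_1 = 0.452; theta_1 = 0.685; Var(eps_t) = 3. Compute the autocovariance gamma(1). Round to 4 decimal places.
\gamma(1) = 5.6141

Multiply the model equation by X_{t-k} and take expectations. With theta_0 = psi_0 = 1 and psi_j the MA(infinity) weights, this gives
  gamma(k) - sum_i phi_i gamma(k-i) = c_k,
  c_k = sigma^2 * sum_{j=k..q} theta_j psi_{j-k}   (c_k = 0 for k > q),
using gamma(-m) = gamma(m).
psi-weights needed (psi_j = theta_j + sum_i phi_i psi_{j-i}):
  psi_1 = theta_1 + phi_1 = 0.685 + (0.452) = 1.137
Right-hand sides:
  c_0 = sigma^2 (1 + theta_1 psi_1) = 3 * (1 + (0.685)(1.137)) = 3 * 1.778845 = 5.336535
  c_1 = sigma^2 theta_1 = 3 * (0.685) = 2.055
  c_2 = 0
Equations for k = 0 and k = 1 (AR order 1):
  gamma(0) = phi_1 gamma(1) + c_0
  gamma(1) = phi_1 gamma(0) + c_1
Substituting the second into the first: gamma(0) (1 - phi_1^2) = c_0 + phi_1 c_1, so
  gamma(0) = (c_0 + phi_1 c_1) / (1 - phi_1^2) = (5.336535 + (0.452)(2.055)) / (1 - (0.452)^2) = 6.265395 / 0.795696 = 7.874106.
  gamma(1) = phi_1 gamma(0) + c_1 = (0.452)(7.874106) + (2.055) = 5.614096.
Therefore gamma(1) = 5.6141 (to 4 decimal places).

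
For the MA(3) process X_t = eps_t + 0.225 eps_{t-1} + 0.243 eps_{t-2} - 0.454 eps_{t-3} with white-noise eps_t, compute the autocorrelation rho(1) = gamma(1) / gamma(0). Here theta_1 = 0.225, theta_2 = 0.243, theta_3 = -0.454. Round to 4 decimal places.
\rho(1) = 0.1287

For an MA(q) process with theta_0 = 1, the autocovariance is
  gamma(k) = sigma^2 * sum_{i=0..q-k} theta_i * theta_{i+k},
and rho(k) = gamma(k) / gamma(0). Sigma^2 cancels.
  numerator   = (1)*(0.225) + (0.225)*(0.243) + (0.243)*(-0.454) = 0.169353.
  denominator = (1)^2 + (0.225)^2 + (0.243)^2 + (-0.454)^2 = 1.31579.
  rho(1) = 0.169353 / 1.31579 = 0.1287.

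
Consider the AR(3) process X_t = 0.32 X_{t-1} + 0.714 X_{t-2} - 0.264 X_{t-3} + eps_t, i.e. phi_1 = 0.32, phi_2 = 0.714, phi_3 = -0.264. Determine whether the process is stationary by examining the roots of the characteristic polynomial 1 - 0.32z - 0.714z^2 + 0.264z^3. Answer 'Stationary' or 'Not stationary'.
\text{Stationary}

The AR(p) characteristic polynomial is P(z) = 1 - 0.32z - 0.714z^2 + 0.264z^3.
Stationarity requires all roots to lie outside the unit circle, i.e. |z| > 1 for every root.
Degree 3: look for a simple real root z0 first, then factor out (1 - z/z0) and solve the remaining quadratic.
Testing z0 = 1.25: P(1.25) = 1 + (-0.32)(1.25) + (-0.714)(1.25)^2 + (0.264)(1.25)^3
  = 1 + (-0.4) + (-1.115625) + (0.515625) = 0.  So z_0 = 1.25 is a root, |z_0| = 1.25.
Divide out the factor (1 - 0.8 z) = (1 - z/z0) (since 1/z0 = 0.8):
  P(z) = (1 - 0.8 z)(1 + (0.48) z + (-0.33) z^2)
  [check: z-coef 0.48 - (0.8) = -0.32; z^2-coef -0.33 - (0.8)(0.48) = -0.714; z^3-coef -(0.8)(-0.33) = 0.264.]
Remaining roots from the quadratic factor 1 + (0.48) z + (-0.33) z^2:
  Set 1 + (0.48) z + (-0.33) z^2 = 0, i.e. a z^2 + b z + c = 0 with a = -0.33, b = 0.48, c = 1.
  Discriminant D = b^2 - 4ac = (0.48)^2 - 4*(-0.33)*1 = 0.2304 - (-1.32) = 1.5504.
  D >= 0, so the roots are real: z = (-b +/- sqrt(D)) / (2a) = (-0.48 +/- 1.245151) / (-0.66).
    z_1 = (-0.48 + 1.245151) / (-0.66) = -1.1593,   |z_1| = 1.1593.
    z_2 = (-0.48 - 1.245151) / (-0.66) = 2.6139,   |z_2| = 2.6139.
Moduli of all roots: 1.2500, 1.1593, 2.6139.
All moduli strictly greater than 1? Yes.
Verdict: Stationary.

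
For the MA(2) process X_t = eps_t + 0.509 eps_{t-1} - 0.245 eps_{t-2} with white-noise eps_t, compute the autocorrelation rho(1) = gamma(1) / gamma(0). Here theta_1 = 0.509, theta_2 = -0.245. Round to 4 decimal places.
\rho(1) = 0.2913

For an MA(q) process with theta_0 = 1, the autocovariance is
  gamma(k) = sigma^2 * sum_{i=0..q-k} theta_i * theta_{i+k},
and rho(k) = gamma(k) / gamma(0). Sigma^2 cancels.
  numerator   = (1)*(0.509) + (0.509)*(-0.245) = 0.384295.
  denominator = (1)^2 + (0.509)^2 + (-0.245)^2 = 1.319106.
  rho(1) = 0.384295 / 1.319106 = 0.2913.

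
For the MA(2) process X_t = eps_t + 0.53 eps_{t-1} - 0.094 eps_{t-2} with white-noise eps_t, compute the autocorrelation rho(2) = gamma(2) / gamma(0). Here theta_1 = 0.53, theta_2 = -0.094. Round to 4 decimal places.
\rho(2) = -0.0729

For an MA(q) process with theta_0 = 1, the autocovariance is
  gamma(k) = sigma^2 * sum_{i=0..q-k} theta_i * theta_{i+k},
and rho(k) = gamma(k) / gamma(0). Sigma^2 cancels.
  numerator   = (1)*(-0.094) = -0.094.
  denominator = (1)^2 + (0.53)^2 + (-0.094)^2 = 1.289736.
  rho(2) = -0.094 / 1.289736 = -0.0729.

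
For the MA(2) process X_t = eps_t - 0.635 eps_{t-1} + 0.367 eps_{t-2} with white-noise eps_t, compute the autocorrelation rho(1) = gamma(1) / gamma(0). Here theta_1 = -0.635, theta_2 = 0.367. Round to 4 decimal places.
\rho(1) = -0.5644

For an MA(q) process with theta_0 = 1, the autocovariance is
  gamma(k) = sigma^2 * sum_{i=0..q-k} theta_i * theta_{i+k},
and rho(k) = gamma(k) / gamma(0). Sigma^2 cancels.
  numerator   = (1)*(-0.635) + (-0.635)*(0.367) = -0.868045.
  denominator = (1)^2 + (-0.635)^2 + (0.367)^2 = 1.537914.
  rho(1) = -0.868045 / 1.537914 = -0.5644.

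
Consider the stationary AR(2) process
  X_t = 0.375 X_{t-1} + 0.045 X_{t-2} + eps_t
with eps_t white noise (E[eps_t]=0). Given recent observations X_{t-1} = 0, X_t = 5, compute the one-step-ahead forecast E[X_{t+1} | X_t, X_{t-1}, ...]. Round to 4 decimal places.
E[X_{t+1} \mid \mathcal F_t] = 1.8750

For an AR(p) model X_t = c + sum_i phi_i X_{t-i} + eps_t, the
one-step-ahead conditional mean is
  E[X_{t+1} | X_t, ...] = c + sum_i phi_i X_{t+1-i}.
Substitute known values:
  E[X_{t+1} | ...] = (0.375) * (5) + (0.045) * (0)
                   = 1.8750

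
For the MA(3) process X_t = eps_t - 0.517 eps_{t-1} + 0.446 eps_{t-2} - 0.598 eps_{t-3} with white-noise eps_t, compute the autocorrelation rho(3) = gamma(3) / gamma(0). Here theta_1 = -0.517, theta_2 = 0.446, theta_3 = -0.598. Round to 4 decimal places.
\rho(3) = -0.3279

For an MA(q) process with theta_0 = 1, the autocovariance is
  gamma(k) = sigma^2 * sum_{i=0..q-k} theta_i * theta_{i+k},
and rho(k) = gamma(k) / gamma(0). Sigma^2 cancels.
  numerator   = (1)*(-0.598) = -0.598.
  denominator = (1)^2 + (-0.517)^2 + (0.446)^2 + (-0.598)^2 = 1.823809.
  rho(3) = -0.598 / 1.823809 = -0.3279.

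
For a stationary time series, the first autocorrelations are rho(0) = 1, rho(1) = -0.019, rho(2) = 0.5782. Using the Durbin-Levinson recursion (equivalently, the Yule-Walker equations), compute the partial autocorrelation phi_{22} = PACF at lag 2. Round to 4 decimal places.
\phi_{22} = 0.5780

The PACF at lag k is phi_{kk}, the last component of the solution
to the Yule-Walker system G_k phi = r_k where
  (G_k)_{ij} = rho(|i - j|), (r_k)_i = rho(i), i,j = 1..k.
Equivalently, Durbin-Levinson gives phi_{kk} iteratively:
  phi_{11} = rho(1)
  phi_{kk} = [rho(k) - sum_{j=1..k-1} phi_{k-1,j} rho(k-j)]
            / [1 - sum_{j=1..k-1} phi_{k-1,j} rho(j)],
  phi_{k,j} = phi_{k-1,j} - phi_{kk} phi_{k-1,k-j},  j = 1..k-1.
Step k = 1:
  phi_11 = rho(1) = -0.019.
Step k = 2:
  phi_22 = [rho(2) - phi_11 rho(1)] / [1 - phi_11 rho(1)] = [0.5782 - (-0.019)(-0.019)] / [1 - (-0.019)(-0.019)]
         = 0.577839 / 0.999639 = 0.578.
Therefore phi_{22} = 0.5780.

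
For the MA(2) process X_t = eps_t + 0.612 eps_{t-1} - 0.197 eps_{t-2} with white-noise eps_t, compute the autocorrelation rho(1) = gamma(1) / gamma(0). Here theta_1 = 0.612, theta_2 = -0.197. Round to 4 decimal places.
\rho(1) = 0.3477

For an MA(q) process with theta_0 = 1, the autocovariance is
  gamma(k) = sigma^2 * sum_{i=0..q-k} theta_i * theta_{i+k},
and rho(k) = gamma(k) / gamma(0). Sigma^2 cancels.
  numerator   = (1)*(0.612) + (0.612)*(-0.197) = 0.491436.
  denominator = (1)^2 + (0.612)^2 + (-0.197)^2 = 1.413353.
  rho(1) = 0.491436 / 1.413353 = 0.3477.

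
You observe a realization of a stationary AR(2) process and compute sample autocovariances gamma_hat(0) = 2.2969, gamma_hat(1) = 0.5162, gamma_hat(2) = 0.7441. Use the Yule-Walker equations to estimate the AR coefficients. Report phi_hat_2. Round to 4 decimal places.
\hat\phi_{2} = 0.2880

The Yule-Walker equations for an AR(p) process read, in matrix form,
  Gamma_p phi = r_p,   with   (Gamma_p)_{ij} = gamma(|i - j|),
                       (r_p)_i = gamma(i),   i,j = 1..p.
Substitute the sample gammas (Toeplitz matrix and right-hand side of size 2):
  Gamma_p = [[2.2969, 0.5162], [0.5162, 2.2969]]
  r_p     = [0.5162, 0.7441]
Written out:
  2.2969 phi_1 + 0.5162 phi_2 = 0.5162
  0.5162 phi_1 + 2.2969 phi_2 = 0.7441
Solve by Cramer's rule:
  det = gamma(0)^2 - gamma(1)^2 = (2.2969)^2 - (0.5162)^2 = 5.27574961 - 0.26646244 = 5.00928717
  phi_hat_1 = [gamma(1) gamma(0) - gamma(1) gamma(2)] / det = [(0.5162)(2.2969) - (0.5162)(0.7441)] / 5.00928717 = 0.80155536 / 5.00928717 = 0.16
  phi_hat_2 = [gamma(0) gamma(2) - gamma(1)^2] / det = [(2.2969)(0.7441) - (0.5162)^2] / 5.00928717 = 1.44266085 / 5.00928717 = 0.288
So phi_hat = [0.1600, 0.2880].
Therefore phi_hat_2 = 0.2880.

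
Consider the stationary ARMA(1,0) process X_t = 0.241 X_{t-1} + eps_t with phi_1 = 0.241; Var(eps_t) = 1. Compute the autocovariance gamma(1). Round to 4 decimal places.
\gamma(1) = 0.2559

Multiply the model equation by X_{t-k} and take expectations. With theta_0 = psi_0 = 1 and psi_j the MA(infinity) weights, this gives
  gamma(k) - sum_i phi_i gamma(k-i) = c_k,
  c_k = sigma^2 * sum_{j=k..q} theta_j psi_{j-k}   (c_k = 0 for k > q),
using gamma(-m) = gamma(m).
Pure AR (q = 0): c_0 = sigma^2 = 1, c_k = 0 for k >= 1.
Equations for k = 0 and k = 1 (AR order 1):
  gamma(0) = phi_1 gamma(1) + c_0
  gamma(1) = phi_1 gamma(0) + c_1
Substituting the second into the first: gamma(0) (1 - phi_1^2) = c_0 + phi_1 c_1, so
  gamma(0) = c_0 / (1 - phi_1^2) = 1 / (1 - (0.241)^2) = 1 / 0.941919 = 1.061662.
  gamma(1) = phi_1 gamma(0) = (0.241)(1.061662) = 0.255861.
Therefore gamma(1) = 0.2559 (to 4 decimal places).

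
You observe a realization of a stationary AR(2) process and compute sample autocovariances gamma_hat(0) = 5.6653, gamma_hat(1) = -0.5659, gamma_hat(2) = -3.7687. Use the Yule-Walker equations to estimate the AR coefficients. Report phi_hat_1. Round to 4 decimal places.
\hat\phi_{1} = -0.1680

The Yule-Walker equations for an AR(p) process read, in matrix form,
  Gamma_p phi = r_p,   with   (Gamma_p)_{ij} = gamma(|i - j|),
                       (r_p)_i = gamma(i),   i,j = 1..p.
Substitute the sample gammas (Toeplitz matrix and right-hand side of size 2):
  Gamma_p = [[5.6653, -0.5659], [-0.5659, 5.6653]]
  r_p     = [-0.5659, -3.7687]
Written out:
  5.6653 phi_1 - 0.5659 phi_2 = -0.5659
  -0.5659 phi_1 + 5.6653 phi_2 = -3.7687
Solve by Cramer's rule:
  det = gamma(0)^2 - gamma(1)^2 = (5.6653)^2 - (-0.5659)^2 = 32.09562409 - 0.32024281 = 31.77538128
  phi_hat_1 = [gamma(1) gamma(0) - gamma(1) gamma(2)] / det = [(-0.5659)(5.6653) - (-0.5659)(-3.7687)] / 31.77538128 = -5.3387006 / 31.77538128 = -0.168
  phi_hat_2 = [gamma(0) gamma(2) - gamma(1)^2] / det = [(5.6653)(-3.7687) - (-0.5659)^2] / 31.77538128 = -21.67105892 / 31.77538128 = -0.682
So phi_hat = [-0.1680, -0.6820].
Therefore phi_hat_1 = -0.1680.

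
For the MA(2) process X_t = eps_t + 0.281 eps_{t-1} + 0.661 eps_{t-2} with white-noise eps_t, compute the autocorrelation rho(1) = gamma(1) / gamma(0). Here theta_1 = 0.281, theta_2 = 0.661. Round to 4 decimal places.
\rho(1) = 0.3079

For an MA(q) process with theta_0 = 1, the autocovariance is
  gamma(k) = sigma^2 * sum_{i=0..q-k} theta_i * theta_{i+k},
and rho(k) = gamma(k) / gamma(0). Sigma^2 cancels.
  numerator   = (1)*(0.281) + (0.281)*(0.661) = 0.466741.
  denominator = (1)^2 + (0.281)^2 + (0.661)^2 = 1.515882.
  rho(1) = 0.466741 / 1.515882 = 0.3079.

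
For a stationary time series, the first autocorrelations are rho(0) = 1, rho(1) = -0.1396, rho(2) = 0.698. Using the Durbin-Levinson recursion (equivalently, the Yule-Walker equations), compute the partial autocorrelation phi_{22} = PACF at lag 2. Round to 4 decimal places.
\phi_{22} = 0.6920

The PACF at lag k is phi_{kk}, the last component of the solution
to the Yule-Walker system G_k phi = r_k where
  (G_k)_{ij} = rho(|i - j|), (r_k)_i = rho(i), i,j = 1..k.
Equivalently, Durbin-Levinson gives phi_{kk} iteratively:
  phi_{11} = rho(1)
  phi_{kk} = [rho(k) - sum_{j=1..k-1} phi_{k-1,j} rho(k-j)]
            / [1 - sum_{j=1..k-1} phi_{k-1,j} rho(j)],
  phi_{k,j} = phi_{k-1,j} - phi_{kk} phi_{k-1,k-j},  j = 1..k-1.
Step k = 1:
  phi_11 = rho(1) = -0.1396.
Step k = 2:
  phi_22 = [rho(2) - phi_11 rho(1)] / [1 - phi_11 rho(1)] = [0.698 - (-0.1396)(-0.1396)] / [1 - (-0.1396)(-0.1396)]
         = 0.67851184 / 0.98051184 = 0.692.
Therefore phi_{22} = 0.6920.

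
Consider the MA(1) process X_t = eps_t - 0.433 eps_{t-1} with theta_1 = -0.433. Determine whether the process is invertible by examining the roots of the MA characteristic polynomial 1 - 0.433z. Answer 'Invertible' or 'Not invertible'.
\text{Invertible}

The MA(q) characteristic polynomial is P(z) = 1 - 0.433z.
Invertibility requires all roots to lie outside the unit circle, i.e. |z| > 1 for every root.
This is linear in z: 1 + (-0.433) z = 0  =>  z = -1/(-0.433) = 2.309469,  |z| = 2.309469.
Moduli of all roots: 2.3095.
All moduli strictly greater than 1? Yes.
Verdict: Invertible.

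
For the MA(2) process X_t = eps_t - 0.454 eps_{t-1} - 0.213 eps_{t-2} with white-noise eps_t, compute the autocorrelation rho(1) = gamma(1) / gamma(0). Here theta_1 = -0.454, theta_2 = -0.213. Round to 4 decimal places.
\rho(1) = -0.2855

For an MA(q) process with theta_0 = 1, the autocovariance is
  gamma(k) = sigma^2 * sum_{i=0..q-k} theta_i * theta_{i+k},
and rho(k) = gamma(k) / gamma(0). Sigma^2 cancels.
  numerator   = (1)*(-0.454) + (-0.454)*(-0.213) = -0.357298.
  denominator = (1)^2 + (-0.454)^2 + (-0.213)^2 = 1.251485.
  rho(1) = -0.357298 / 1.251485 = -0.2855.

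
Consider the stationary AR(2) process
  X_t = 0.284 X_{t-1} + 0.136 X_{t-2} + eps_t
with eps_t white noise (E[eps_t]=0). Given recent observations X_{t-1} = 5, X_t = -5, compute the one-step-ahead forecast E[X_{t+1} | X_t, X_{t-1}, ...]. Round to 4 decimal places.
E[X_{t+1} \mid \mathcal F_t] = -0.7400

For an AR(p) model X_t = c + sum_i phi_i X_{t-i} + eps_t, the
one-step-ahead conditional mean is
  E[X_{t+1} | X_t, ...] = c + sum_i phi_i X_{t+1-i}.
Substitute known values:
  E[X_{t+1} | ...] = (0.284) * (-5) + (0.136) * (5)
                   = -0.7400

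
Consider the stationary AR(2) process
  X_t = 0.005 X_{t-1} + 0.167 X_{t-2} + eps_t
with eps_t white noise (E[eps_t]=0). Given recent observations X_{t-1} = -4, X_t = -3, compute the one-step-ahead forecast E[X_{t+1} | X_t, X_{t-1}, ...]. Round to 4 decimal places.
E[X_{t+1} \mid \mathcal F_t] = -0.6830

For an AR(p) model X_t = c + sum_i phi_i X_{t-i} + eps_t, the
one-step-ahead conditional mean is
  E[X_{t+1} | X_t, ...] = c + sum_i phi_i X_{t+1-i}.
Substitute known values:
  E[X_{t+1} | ...] = (0.005) * (-3) + (0.167) * (-4)
                   = -0.6830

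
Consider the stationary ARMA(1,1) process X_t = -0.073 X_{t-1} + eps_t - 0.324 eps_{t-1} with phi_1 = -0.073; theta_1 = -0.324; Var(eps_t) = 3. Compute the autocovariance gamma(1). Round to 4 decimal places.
\gamma(1) = -1.2257

Multiply the model equation by X_{t-k} and take expectations. With theta_0 = psi_0 = 1 and psi_j the MA(infinity) weights, this gives
  gamma(k) - sum_i phi_i gamma(k-i) = c_k,
  c_k = sigma^2 * sum_{j=k..q} theta_j psi_{j-k}   (c_k = 0 for k > q),
using gamma(-m) = gamma(m).
psi-weights needed (psi_j = theta_j + sum_i phi_i psi_{j-i}):
  psi_1 = theta_1 + phi_1 = -0.324 + (-0.073) = -0.397
Right-hand sides:
  c_0 = sigma^2 (1 + theta_1 psi_1) = 3 * (1 + (-0.324)(-0.397)) = 3 * 1.128628 = 3.385884
  c_1 = sigma^2 theta_1 = 3 * (-0.324) = -0.972
  c_2 = 0
Equations for k = 0 and k = 1 (AR order 1):
  gamma(0) = phi_1 gamma(1) + c_0
  gamma(1) = phi_1 gamma(0) + c_1
Substituting the second into the first: gamma(0) (1 - phi_1^2) = c_0 + phi_1 c_1, so
  gamma(0) = (c_0 + phi_1 c_1) / (1 - phi_1^2) = (3.385884 + (-0.073)(-0.972)) / (1 - (-0.073)^2) = 3.45684 / 0.994671 = 3.47536.
  gamma(1) = phi_1 gamma(0) + c_1 = (-0.073)(3.47536) + (-0.972) = -1.225701.
Therefore gamma(1) = -1.2257 (to 4 decimal places).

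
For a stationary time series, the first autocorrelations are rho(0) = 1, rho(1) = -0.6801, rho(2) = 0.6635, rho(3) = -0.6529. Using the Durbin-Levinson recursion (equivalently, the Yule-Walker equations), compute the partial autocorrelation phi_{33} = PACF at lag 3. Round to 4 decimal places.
\phi_{33} = -0.2511

The PACF at lag k is phi_{kk}, the last component of the solution
to the Yule-Walker system G_k phi = r_k where
  (G_k)_{ij} = rho(|i - j|), (r_k)_i = rho(i), i,j = 1..k.
Equivalently, Durbin-Levinson gives phi_{kk} iteratively:
  phi_{11} = rho(1)
  phi_{kk} = [rho(k) - sum_{j=1..k-1} phi_{k-1,j} rho(k-j)]
            / [1 - sum_{j=1..k-1} phi_{k-1,j} rho(j)],
  phi_{k,j} = phi_{k-1,j} - phi_{kk} phi_{k-1,k-j},  j = 1..k-1.
Step k = 1:
  phi_11 = rho(1) = -0.6801.
Step k = 2:
  phi_22 = [rho(2) - phi_11 rho(1)] / [1 - phi_11 rho(1)] = [0.6635 - (-0.6801)(-0.6801)] / [1 - (-0.6801)(-0.6801)]
         = 0.20096399 / 0.53746399 = 0.373912.
  Update: phi_21 = phi_11 - phi_22 phi_11 = -0.6801 - (0.373912)(-0.6801) = -0.425803.
Step k = 3:
  phi_33 = [rho(3) - phi_21 rho(2) - phi_22 rho(1)] / [1 - phi_21 rho(1) - phi_22 rho(2)]
    numerator   = -0.6529 - (-0.425803)(0.6635) - (0.373912)(-0.6801) = -0.11608263
    denominator = 1 - (-0.425803)(-0.6801) - (0.373912)(0.6635) = 0.46232123
  phi_33 = -0.11608263 / 0.46232123 = -0.2511.
Therefore phi_{33} = -0.2511.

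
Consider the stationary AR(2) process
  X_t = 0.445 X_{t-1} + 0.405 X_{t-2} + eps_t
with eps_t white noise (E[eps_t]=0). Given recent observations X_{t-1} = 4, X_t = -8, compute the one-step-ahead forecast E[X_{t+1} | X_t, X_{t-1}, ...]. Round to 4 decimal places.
E[X_{t+1} \mid \mathcal F_t] = -1.9400

For an AR(p) model X_t = c + sum_i phi_i X_{t-i} + eps_t, the
one-step-ahead conditional mean is
  E[X_{t+1} | X_t, ...] = c + sum_i phi_i X_{t+1-i}.
Substitute known values:
  E[X_{t+1} | ...] = (0.445) * (-8) + (0.405) * (4)
                   = -1.9400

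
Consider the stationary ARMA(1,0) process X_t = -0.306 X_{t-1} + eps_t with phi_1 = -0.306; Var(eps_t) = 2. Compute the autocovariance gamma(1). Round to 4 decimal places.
\gamma(1) = -0.6752

Multiply the model equation by X_{t-k} and take expectations. With theta_0 = psi_0 = 1 and psi_j the MA(infinity) weights, this gives
  gamma(k) - sum_i phi_i gamma(k-i) = c_k,
  c_k = sigma^2 * sum_{j=k..q} theta_j psi_{j-k}   (c_k = 0 for k > q),
using gamma(-m) = gamma(m).
Pure AR (q = 0): c_0 = sigma^2 = 2, c_k = 0 for k >= 1.
Equations for k = 0 and k = 1 (AR order 1):
  gamma(0) = phi_1 gamma(1) + c_0
  gamma(1) = phi_1 gamma(0) + c_1
Substituting the second into the first: gamma(0) (1 - phi_1^2) = c_0 + phi_1 c_1, so
  gamma(0) = c_0 / (1 - phi_1^2) = 2 / (1 - (-0.306)^2) = 2 / 0.906364 = 2.206619.
  gamma(1) = phi_1 gamma(0) = (-0.306)(2.206619) = -0.675225.
Therefore gamma(1) = -0.6752 (to 4 decimal places).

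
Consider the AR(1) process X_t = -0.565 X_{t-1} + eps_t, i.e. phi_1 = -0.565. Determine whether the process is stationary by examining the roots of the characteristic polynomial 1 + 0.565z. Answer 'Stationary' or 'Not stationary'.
\text{Stationary}

The AR(p) characteristic polynomial is P(z) = 1 + 0.565z.
Stationarity requires all roots to lie outside the unit circle, i.e. |z| > 1 for every root.
This is linear in z: 1 + (0.565) z = 0  =>  z = -1/(0.565) = -1.769912,  |z| = 1.769912.
Moduli of all roots: 1.7699.
All moduli strictly greater than 1? Yes.
Verdict: Stationary.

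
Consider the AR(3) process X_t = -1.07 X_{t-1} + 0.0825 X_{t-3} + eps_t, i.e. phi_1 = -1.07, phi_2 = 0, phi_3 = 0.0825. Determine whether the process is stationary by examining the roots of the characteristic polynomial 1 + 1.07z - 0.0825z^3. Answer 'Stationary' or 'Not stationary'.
\text{Stationary}

The AR(p) characteristic polynomial is P(z) = 1 + 1.07z - 0.0825z^3.
Stationarity requires all roots to lie outside the unit circle, i.e. |z| > 1 for every root.
Degree 3: look for a simple real root z0 first, then factor out (1 - z/z0) and solve the remaining quadratic.
Testing z0 = 4: P(4) = 1 + (1.07)(4) + (0)(4)^2 + (-0.0825)(4)^3
  = 1 + (4.28) + (0) + (-5.28) = 0.  So z_0 = 4 is a root, |z_0| = 4.
Divide out the factor (1 - 0.25 z) = (1 - z/z0) (since 1/z0 = 0.25):
  P(z) = (1 - 0.25 z)(1 + (1.32) z + (0.33) z^2)
  [check: z-coef 1.32 - (0.25) = 1.07; z^2-coef 0.33 - (0.25)(1.32) = 0; z^3-coef -(0.25)(0.33) = -0.0825.]
Remaining roots from the quadratic factor 1 + (1.32) z + (0.33) z^2:
  Set 1 + (1.32) z + (0.33) z^2 = 0, i.e. a z^2 + b z + c = 0 with a = 0.33, b = 1.32, c = 1.
  Discriminant D = b^2 - 4ac = (1.32)^2 - 4*(0.33)*1 = 1.7424 - (1.32) = 0.4224.
  D >= 0, so the roots are real: z = (-b +/- sqrt(D)) / (2a) = (-1.32 +/- 0.649923) / (0.66).
    z_1 = (-1.32 + 0.649923) / (0.66) = -1.0153,   |z_1| = 1.0153.
    z_2 = (-1.32 - 0.649923) / (0.66) = -2.9847,   |z_2| = 2.9847.
Moduli of all roots: 4.0000, 1.0153, 2.9847.
All moduli strictly greater than 1? Yes.
Verdict: Stationary.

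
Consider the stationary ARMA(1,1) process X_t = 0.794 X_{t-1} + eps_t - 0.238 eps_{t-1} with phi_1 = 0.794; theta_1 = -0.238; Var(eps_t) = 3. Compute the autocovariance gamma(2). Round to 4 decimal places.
\gamma(2) = 2.9064

Multiply the model equation by X_{t-k} and take expectations. With theta_0 = psi_0 = 1 and psi_j the MA(infinity) weights, this gives
  gamma(k) - sum_i phi_i gamma(k-i) = c_k,
  c_k = sigma^2 * sum_{j=k..q} theta_j psi_{j-k}   (c_k = 0 for k > q),
using gamma(-m) = gamma(m).
psi-weights needed (psi_j = theta_j + sum_i phi_i psi_{j-i}):
  psi_1 = theta_1 + phi_1 = -0.238 + (0.794) = 0.556
Right-hand sides:
  c_0 = sigma^2 (1 + theta_1 psi_1) = 3 * (1 + (-0.238)(0.556)) = 3 * 0.867672 = 2.603016
  c_1 = sigma^2 theta_1 = 3 * (-0.238) = -0.714
  c_2 = 0
Equations for k = 0 and k = 1 (AR order 1):
  gamma(0) = phi_1 gamma(1) + c_0
  gamma(1) = phi_1 gamma(0) + c_1
Substituting the second into the first: gamma(0) (1 - phi_1^2) = c_0 + phi_1 c_1, so
  gamma(0) = (c_0 + phi_1 c_1) / (1 - phi_1^2) = (2.603016 + (0.794)(-0.714)) / (1 - (0.794)^2) = 2.0361 / 0.369564 = 5.509465.
  gamma(1) = phi_1 gamma(0) + c_1 = (0.794)(5.509465) + (-0.714) = 3.660515.
For k = 2 (> q): gamma(2) = phi_1 gamma(1) = (0.794)(3.660515) = 2.906449.
Therefore gamma(2) = 2.9064 (to 4 decimal places).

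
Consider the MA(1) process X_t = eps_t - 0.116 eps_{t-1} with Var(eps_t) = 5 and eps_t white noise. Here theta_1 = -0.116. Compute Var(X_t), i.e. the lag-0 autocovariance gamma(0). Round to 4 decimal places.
\gamma(0) = 5.0673

For an MA(q) process X_t = eps_t + sum_i theta_i eps_{t-i} with
Var(eps_t) = sigma^2, the variance is
  gamma(0) = sigma^2 * (1 + sum_i theta_i^2).
  sum_i theta_i^2 = (-0.116)^2 = 0.013456.
  gamma(0) = 5 * (1 + 0.013456) = 5 * 1.013456 = 5.06728, which rounds to 5.0673.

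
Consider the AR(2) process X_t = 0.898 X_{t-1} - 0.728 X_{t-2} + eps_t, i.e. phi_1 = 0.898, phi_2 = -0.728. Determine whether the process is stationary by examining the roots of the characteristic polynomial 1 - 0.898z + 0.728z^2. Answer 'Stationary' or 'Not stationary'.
\text{Stationary}

The AR(p) characteristic polynomial is P(z) = 1 - 0.898z + 0.728z^2.
Stationarity requires all roots to lie outside the unit circle, i.e. |z| > 1 for every root.
Set 1 + (-0.898) z + (0.728) z^2 = 0, i.e. a z^2 + b z + c = 0 with a = 0.728, b = -0.898, c = 1.
Discriminant D = b^2 - 4ac = (-0.898)^2 - 4*(0.728)*1 = 0.806404 - (2.912) = -2.105596.
D < 0, so the roots are the complex-conjugate pair z = (-b +/- i sqrt(-D)) / (2a) = 0.6168 +/- 0.9966i.
For a conjugate pair |z|^2 = z * conj(z) = (product of roots) = c/a = 1/(0.728) = 1.373626, so |z| = sqrt(1.373626) = 1.172 for both roots.
Moduli of all roots: 1.1720, 1.1720.
All moduli strictly greater than 1? Yes.
Verdict: Stationary.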